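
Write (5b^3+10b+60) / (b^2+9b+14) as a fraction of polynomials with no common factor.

Repeated division with remainder:
  5b^3+10b+60 = (5b-45)(b^2+9b+14) + (345b+690)
  b^2+9b+14 = ((1/345)b+7/345)(345b+690) + (0)
Last nonzero remainder: 345b+690. Dividing through by 345 gives the monic gcd b+2.
Cancel b+2 from numerator and denominator to get the reduced form.

(5b^2-10b+30)/(b+7)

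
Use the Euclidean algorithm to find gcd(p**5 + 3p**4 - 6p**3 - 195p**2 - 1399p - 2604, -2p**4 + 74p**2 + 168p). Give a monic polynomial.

p**3 - 37p - 84

By polynomial division,
  p**5 + 3p**4 - 6p**3 - 195p**2 - 1399p - 2604 = (-(1/2)p - 3/2)(-2p**4 + 74p**2 + 168p) + (31p**3 - 1147p - 2604)
  -2p**4 + 74p**2 + 168p = (-(2/31)p)(31p**3 - 1147p - 2604) + (0)
Last nonzero remainder: 31p**3 - 1147p - 2604. Dividing through by 31 gives the monic gcd p**3 - 37p - 84.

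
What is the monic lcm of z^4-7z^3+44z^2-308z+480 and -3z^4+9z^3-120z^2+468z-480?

Repeated division with remainder:
  z^4-7z^3+44z^2-308z+480 = (-1/3)(-3z^4+9z^3-120z^2+468z-480) + (-4z^3+4z^2-152z+320)
  -3z^4+9z^3-120z^2+468z-480 = ((3/4)z-3/2)(-4z^3+4z^2-152z+320) + (0)
Last nonzero remainder: -4z^3+4z^2-152z+320. Dividing through by -4 gives the monic gcd z^3-z^2+38z-80.
Then lcm(f, g) = f·g / gcd(f, g); expanding and making the result monic gives the answer.

z^5-9z^4+58z^3-396z^2+1096z-960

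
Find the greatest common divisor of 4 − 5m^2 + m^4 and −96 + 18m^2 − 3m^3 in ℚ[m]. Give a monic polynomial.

2 + m

Apply the Euclidean algorithm:
  m^4 − 5m^2 + 4 = (−(1/3)m − 2)(−3m^3 + 18m^2 − 96) + (31m^2 − 32m − 188)
  −3m^3 + 18m^2 − 96 = (−(3/31)m + 462/961)(31m^2 − 32m − 188) + (−(2700/961)m − 5400/961)
  31m^2 − 32m − 188 = (−(29791/2700)m + 45167/1350)(−(2700/961)m − 5400/961) + (0)
Last nonzero remainder: −(2700/961)m − 5400/961. Dividing through by −2700/961 gives the monic gcd m + 2.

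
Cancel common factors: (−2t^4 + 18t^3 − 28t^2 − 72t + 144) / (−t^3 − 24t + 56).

By polynomial division,
  −2t^4 + 18t^3 − 28t^2 − 72t + 144 = (2t − 18)(−t^3 − 24t + 56) + (20t^2 − 616t + 1152)
  −t^3 − 24t + 56 = (−(1/20)t − 77/50)(20t^2 − 616t + 1152) + (−(22876/25)t + 45752/25)
  20t^2 − 616t + 1152 = (−(125/5719)t + 3600/5719)(−(22876/25)t + 45752/25) + (0)
Last nonzero remainder: −(22876/25)t + 45752/25. Dividing through by −22876/25 gives the monic gcd t − 2.
Cancel t − 2 from numerator and denominator to get the reduced form.

(2t^3 − 14t^2 + 72)/(t^2 + 2t + 28)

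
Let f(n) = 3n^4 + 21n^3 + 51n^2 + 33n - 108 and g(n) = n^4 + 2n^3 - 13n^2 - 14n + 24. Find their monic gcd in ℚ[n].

Apply the Euclidean algorithm:
  3n^4 + 21n^3 + 51n^2 + 33n - 108 = (3)(n^4 + 2n^3 - 13n^2 - 14n + 24) + (15n^3 + 90n^2 + 75n - 180)
  n^4 + 2n^3 - 13n^2 - 14n + 24 = ((1/15)n - 4/15)(15n^3 + 90n^2 + 75n - 180) + (6n^2 + 18n - 24)
  15n^3 + 90n^2 + 75n - 180 = ((5/2)n + 15/2)(6n^2 + 18n - 24) + (0)
Last nonzero remainder: 6n^2 + 18n - 24. Dividing through by 6 gives the monic gcd n^2 + 3n - 4.

n^2 + 3n - 4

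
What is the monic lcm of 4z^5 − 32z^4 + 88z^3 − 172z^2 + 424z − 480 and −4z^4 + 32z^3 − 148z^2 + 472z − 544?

z^7 − 10z^6 + 55z^5 − 223z^4 + 566z^3 − 1063z^2 + 2042z − 2040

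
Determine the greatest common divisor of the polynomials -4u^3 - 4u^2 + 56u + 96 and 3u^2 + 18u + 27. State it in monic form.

u + 3

By polynomial division,
  -4u^3 - 4u^2 + 56u + 96 = (-(4/3)u + 20/3)(3u^2 + 18u + 27) + (-28u - 84)
  3u^2 + 18u + 27 = (-(3/28)u - 9/28)(-28u - 84) + (0)
Last nonzero remainder: -28u - 84. Dividing through by -28 gives the monic gcd u + 3.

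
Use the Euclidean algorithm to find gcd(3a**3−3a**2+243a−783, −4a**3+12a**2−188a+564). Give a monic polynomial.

Apply the Euclidean algorithm:
  3a**3−3a**2+243a−783 = (−3/4)(−4a**3+12a**2−188a+564) + (6a**2+102a−360)
  −4a**3+12a**2−188a+564 = (−(2/3)a+40/3)(6a**2+102a−360) + (−1788a+5364)
  6a**2+102a−360 = (−(1/298)a−10/149)(−1788a+5364) + (0)
Last nonzero remainder: −1788a+5364. Dividing through by −1788 gives the monic gcd a−3.

a−3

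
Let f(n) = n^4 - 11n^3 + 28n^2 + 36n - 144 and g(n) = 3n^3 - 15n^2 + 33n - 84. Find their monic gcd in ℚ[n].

n - 4

Repeated division with remainder:
  n^4 - 11n^3 + 28n^2 + 36n - 144 = ((1/3)n - 2)(3n^3 - 15n^2 + 33n - 84) + (-13n^2 + 130n - 312)
  3n^3 - 15n^2 + 33n - 84 = (-(3/13)n - 15/13)(-13n^2 + 130n - 312) + (111n - 444)
  -13n^2 + 130n - 312 = (-(13/111)n + 26/37)(111n - 444) + (0)
Last nonzero remainder: 111n - 444. Dividing through by 111 gives the monic gcd n - 4.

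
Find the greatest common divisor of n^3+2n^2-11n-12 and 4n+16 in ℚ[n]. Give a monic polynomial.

n+4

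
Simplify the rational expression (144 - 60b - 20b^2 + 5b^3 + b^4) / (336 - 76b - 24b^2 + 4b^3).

By polynomial division,
  b^4 + 5b^3 - 20b^2 - 60b + 144 = ((1/4)b + 11/4)(4b^3 - 24b^2 - 76b + 336) + (65b^2 + 65b - 780)
  4b^3 - 24b^2 - 76b + 336 = ((4/65)b - 28/65)(65b^2 + 65b - 780) + (0)
Last nonzero remainder: 65b^2 + 65b - 780. Dividing through by 65 gives the monic gcd b^2 + b - 12.
Cancel b^2 + b - 12 from numerator and denominator to get the reduced form.

(-12 + 4b + b^2)/(-28 + 4b)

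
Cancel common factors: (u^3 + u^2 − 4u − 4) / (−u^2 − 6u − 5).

(−u^2 + 4)/(u + 5)

Apply the Euclidean algorithm:
  u^3 + u^2 − 4u − 4 = (−u + 5)(−u^2 − 6u − 5) + (21u + 21)
  −u^2 − 6u − 5 = (−(1/21)u − 5/21)(21u + 21) + (0)
Last nonzero remainder: 21u + 21. Dividing through by 21 gives the monic gcd u + 1.
Cancel u + 1 from numerator and denominator to get the reduced form.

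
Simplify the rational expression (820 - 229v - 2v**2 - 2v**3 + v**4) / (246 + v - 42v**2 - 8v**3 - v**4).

(-20 + 9v - v**2)/(-6 + v + v**2)

Apply the Euclidean algorithm:
  v**4 - 2v**3 - 2v**2 - 229v + 820 = (-1)(-v**4 - 8v**3 - 42v**2 + v + 246) + (-10v**3 - 44v**2 - 228v + 1066)
  -v**4 - 8v**3 - 42v**2 + v + 246 = ((1/10)v + 9/25)(-10v**3 - 44v**2 - 228v + 1066) + (-(84/25)v**2 - (588/25)v - 3444/25)
  -10v**3 - 44v**2 - 228v + 1066 = ((125/42)v - 325/42)(-(84/25)v**2 - (588/25)v - 3444/25) + (0)
Last nonzero remainder: -(84/25)v**2 - (588/25)v - 3444/25. Dividing through by -84/25 gives the monic gcd v**2 + 7v + 41.
Cancel v**2 + 7v + 41 from numerator and denominator to get the reduced form.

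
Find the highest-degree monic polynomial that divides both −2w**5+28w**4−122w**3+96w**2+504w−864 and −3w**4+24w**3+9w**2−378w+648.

w**3−12w**2+45w−54

By polynomial division,
  −2w**5+28w**4−122w**3+96w**2+504w−864 = ((2/3)w−4)(−3w**4+24w**3+9w**2−378w+648) + (−32w**3+384w**2−1440w+1728)
  −3w**4+24w**3+9w**2−378w+648 = ((3/32)w+3/8)(−32w**3+384w**2−1440w+1728) + (0)
Last nonzero remainder: −32w**3+384w**2−1440w+1728. Dividing through by −32 gives the monic gcd w**3−12w**2+45w−54.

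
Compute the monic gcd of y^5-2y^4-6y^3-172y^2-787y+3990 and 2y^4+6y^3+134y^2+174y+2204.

y^2+3y+38

Euclidean algorithm in ℚ[y]:
  y^5-2y^4-6y^3-172y^2-787y+3990 = ((1/2)y-5/2)(2y^4+6y^3+134y^2+174y+2204) + (-58y^3+76y^2-1454y+9500)
  2y^4+6y^3+134y^2+174y+2204 = (-(1/29)y-125/841)(-58y^3+76y^2-1454y+9500) + ((80028/841)y^2+(240084/841)y+3041064/841)
  -58y^3+76y^2-1454y+9500 = (-(24389/40014)y+105125/40014)((80028/841)y^2+(240084/841)y+3041064/841) + (0)
Last nonzero remainder: (80028/841)y^2+(240084/841)y+3041064/841. Dividing through by 80028/841 gives the monic gcd y^2+3y+38.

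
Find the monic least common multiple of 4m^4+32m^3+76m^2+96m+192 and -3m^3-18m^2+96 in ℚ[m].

By polynomial division,
  4m^4+32m^3+76m^2+96m+192 = (-(4/3)m-8/3)(-3m^3-18m^2+96) + (28m^2+224m+448)
  -3m^3-18m^2+96 = (-(3/28)m+3/14)(28m^2+224m+448) + (0)
Last nonzero remainder: 28m^2+224m+448. Dividing through by 28 gives the monic gcd m^2+8m+16.
Then lcm(f, g) = f·g / gcd(f, g); expanding and making the result monic gives the answer.

m^5+6m^4+3m^3-14m^2-96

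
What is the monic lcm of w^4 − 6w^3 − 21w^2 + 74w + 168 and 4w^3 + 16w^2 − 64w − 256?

w^6 + 2w^5 − 53w^4 − 190w^3 + 424w^2 + 2528w + 2688

Repeated division with remainder:
  w^4 − 6w^3 − 21w^2 + 74w + 168 = ((1/4)w − 5/2)(4w^3 + 16w^2 − 64w − 256) + (35w^2 − 22w − 472)
  4w^3 + 16w^2 − 64w − 256 = ((4/35)w + 648/1225)(35w^2 − 22w − 472) + ((1936/1225)w − 7744/1225)
  35w^2 − 22w − 472 = ((42875/1936)w + 72275/968)((1936/1225)w − 7744/1225) + (0)
Last nonzero remainder: (1936/1225)w − 7744/1225. Dividing through by 1936/1225 gives the monic gcd w − 4.
Then lcm(f, g) = f·g / gcd(f, g); expanding and making the result monic gives the answer.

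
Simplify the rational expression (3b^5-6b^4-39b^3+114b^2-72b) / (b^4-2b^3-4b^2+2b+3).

(3b^3+6b^2-24b)/(b^2+2b+1)

Apply the Euclidean algorithm:
  3b^5-6b^4-39b^3+114b^2-72b = (3b)(b^4-2b^3-4b^2+2b+3) + (-27b^3+108b^2-81b)
  b^4-2b^3-4b^2+2b+3 = (-(1/27)b-2/27)(-27b^3+108b^2-81b) + (b^2-4b+3)
  -27b^3+108b^2-81b = (-27b)(b^2-4b+3) + (0)
The last nonzero remainder b^2-4b+3 is already monic.
Cancel b^2-4b+3 from numerator and denominator to get the reduced form.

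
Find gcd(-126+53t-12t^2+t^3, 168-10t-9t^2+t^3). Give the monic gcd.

-7+t

Repeated division with remainder:
  t^3-12t^2+53t-126 = (t^3-9t^2-10t+168) + (-3t^2+63t-294)
  t^3-9t^2-10t+168 = (-(1/3)t-4)(-3t^2+63t-294) + (144t-1008)
  -3t^2+63t-294 = (-(1/48)t+7/24)(144t-1008) + (0)
Last nonzero remainder: 144t-1008. Dividing through by 144 gives the monic gcd t-7.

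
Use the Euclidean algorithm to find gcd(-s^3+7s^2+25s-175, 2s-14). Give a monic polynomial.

s-7

By polynomial division,
  -s^3+7s^2+25s-175 = (-(1/2)s^2+25/2)(2s-14) + (0)
Last nonzero remainder: 2s-14. Dividing through by 2 gives the monic gcd s-7.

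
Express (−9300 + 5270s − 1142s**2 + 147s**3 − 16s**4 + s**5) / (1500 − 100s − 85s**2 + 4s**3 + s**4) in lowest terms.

Repeated division with remainder:
  s**5 − 16s**4 + 147s**3 − 1142s**2 + 5270s − 9300 = (s − 20)(s**4 + 4s**3 − 85s**2 − 100s + 1500) + (312s**3 − 2742s**2 + 1770s + 20700)
  s**4 + 4s**3 − 85s**2 − 100s + 1500 = ((1/312)s + 665/16224)(312s**3 − 2742s**2 + 1770s + 20700) + ((58725/2704)s**2 − (645975/2704)s + 880875/1352)
  312s**3 − 2742s**2 + 1770s + 20700 = ((281216/19575)s + 124384/3915)((58725/2704)s**2 − (645975/2704)s + 880875/1352) + (0)
Last nonzero remainder: (58725/2704)s**2 − (645975/2704)s + 880875/1352. Dividing through by 58725/2704 gives the monic gcd s**2 − 11s + 30.
Cancel s**2 − 11s + 30 from numerator and denominator to get the reduced form.

(−310 + 62s − 5s**2 + s**3)/(50 + 15s + s**2)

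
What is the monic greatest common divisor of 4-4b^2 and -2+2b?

Apply the Euclidean algorithm:
  -4b^2+4 = (-2b-2)(2b-2) + (0)
Last nonzero remainder: 2b-2. Dividing through by 2 gives the monic gcd b-1.

-1+b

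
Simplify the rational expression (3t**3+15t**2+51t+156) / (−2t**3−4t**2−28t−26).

(−3t−12)/(2t+2)

Repeated division with remainder:
  3t**3+15t**2+51t+156 = (−3/2)(−2t**3−4t**2−28t−26) + (9t**2+9t+117)
  −2t**3−4t**2−28t−26 = (−(2/9)t−2/9)(9t**2+9t+117) + (0)
Last nonzero remainder: 9t**2+9t+117. Dividing through by 9 gives the monic gcd t**2+t+13.
Cancel t**2+t+13 from numerator and denominator to get the reduced form.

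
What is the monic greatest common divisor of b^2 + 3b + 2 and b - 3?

1

Euclidean algorithm in ℚ[b]:
  b^2 + 3b + 2 = (b + 6)(b - 3) + (20)
  b - 3 = ((1/20)b - 3/20)(20) + (0)
The last nonzero remainder is the constant 20, so the polynomials are coprime and gcd = 1.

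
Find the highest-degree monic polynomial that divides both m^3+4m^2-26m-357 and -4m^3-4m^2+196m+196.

m-7

Repeated division with remainder:
  m^3+4m^2-26m-357 = (-1/4)(-4m^3-4m^2+196m+196) + (3m^2+23m-308)
  -4m^3-4m^2+196m+196 = (-(4/3)m+80/9)(3m^2+23m-308) + (-(3772/9)m+26404/9)
  3m^2+23m-308 = (-(27/3772)m-99/943)(-(3772/9)m+26404/9) + (0)
Last nonzero remainder: -(3772/9)m+26404/9. Dividing through by -3772/9 gives the monic gcd m-7.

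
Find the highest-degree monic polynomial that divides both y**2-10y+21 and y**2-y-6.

y-3

By polynomial division,
  y**2-10y+21 = (y**2-y-6) + (-9y+27)
  y**2-y-6 = (-(1/9)y-2/9)(-9y+27) + (0)
Last nonzero remainder: -9y+27. Dividing through by -9 gives the monic gcd y-3.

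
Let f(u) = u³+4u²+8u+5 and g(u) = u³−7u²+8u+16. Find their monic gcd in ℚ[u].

u+1

By polynomial division,
  u³+4u²+8u+5 = (u³−7u²+8u+16) + (11u²−11)
  u³−7u²+8u+16 = ((1/11)u−7/11)(11u²−11) + (9u+9)
  11u²−11 = ((11/9)u−11/9)(9u+9) + (0)
Last nonzero remainder: 9u+9. Dividing through by 9 gives the monic gcd u+1.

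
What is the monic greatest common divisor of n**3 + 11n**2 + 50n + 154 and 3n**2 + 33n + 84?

n + 7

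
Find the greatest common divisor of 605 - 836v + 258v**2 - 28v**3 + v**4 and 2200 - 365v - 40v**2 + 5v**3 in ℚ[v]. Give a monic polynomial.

55 - 16v + v**2

By polynomial division,
  v**4 - 28v**3 + 258v**2 - 836v + 605 = ((1/5)v - 4)(5v**3 - 40v**2 - 365v + 2200) + (171v**2 - 2736v + 9405)
  5v**3 - 40v**2 - 365v + 2200 = ((5/171)v + 40/171)(171v**2 - 2736v + 9405) + (0)
Last nonzero remainder: 171v**2 - 2736v + 9405. Dividing through by 171 gives the monic gcd v**2 - 16v + 55.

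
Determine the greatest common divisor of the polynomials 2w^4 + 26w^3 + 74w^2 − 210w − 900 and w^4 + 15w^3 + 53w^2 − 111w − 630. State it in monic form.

w^3 + 8w^2 − 3w − 90

Apply the Euclidean algorithm:
  2w^4 + 26w^3 + 74w^2 − 210w − 900 = (2)(w^4 + 15w^3 + 53w^2 − 111w − 630) + (−4w^3 − 32w^2 + 12w + 360)
  w^4 + 15w^3 + 53w^2 − 111w − 630 = (−(1/4)w − 7/4)(−4w^3 − 32w^2 + 12w + 360) + (0)
Last nonzero remainder: −4w^3 − 32w^2 + 12w + 360. Dividing through by −4 gives the monic gcd w^3 + 8w^2 − 3w − 90.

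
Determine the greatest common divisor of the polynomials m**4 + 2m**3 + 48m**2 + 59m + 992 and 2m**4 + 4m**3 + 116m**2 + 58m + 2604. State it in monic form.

m**2 - 3m + 31

Apply the Euclidean algorithm:
  m**4 + 2m**3 + 48m**2 + 59m + 992 = (1/2)(2m**4 + 4m**3 + 116m**2 + 58m + 2604) + (-10m**2 + 30m - 310)
  2m**4 + 4m**3 + 116m**2 + 58m + 2604 = (-(1/5)m**2 - m - 42/5)(-10m**2 + 30m - 310) + (0)
Last nonzero remainder: -10m**2 + 30m - 310. Dividing through by -10 gives the monic gcd m**2 - 3m + 31.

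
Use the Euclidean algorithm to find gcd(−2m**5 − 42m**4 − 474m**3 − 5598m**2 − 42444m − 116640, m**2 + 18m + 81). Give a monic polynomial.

m**2 + 18m + 81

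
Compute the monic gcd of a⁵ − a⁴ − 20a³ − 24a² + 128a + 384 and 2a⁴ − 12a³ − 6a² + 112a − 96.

a³ − 5a² − 8a + 48

By polynomial division,
  a⁵ − a⁴ − 20a³ − 24a² + 128a + 384 = ((1/2)a + 5/2)(2a⁴ − 12a³ − 6a² + 112a − 96) + (13a³ − 65a² − 104a + 624)
  2a⁴ − 12a³ − 6a² + 112a − 96 = ((2/13)a − 2/13)(13a³ − 65a² − 104a + 624) + (0)
Last nonzero remainder: 13a³ − 65a² − 104a + 624. Dividing through by 13 gives the monic gcd a³ − 5a² − 8a + 48.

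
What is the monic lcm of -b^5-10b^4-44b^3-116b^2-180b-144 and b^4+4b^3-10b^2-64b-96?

b^6+6b^5+4b^4-60b^3-284b^2-576b-576

Apply the Euclidean algorithm:
  -b^5-10b^4-44b^3-116b^2-180b-144 = (-b-6)(b^4+4b^3-10b^2-64b-96) + (-30b^3-240b^2-660b-720)
  b^4+4b^3-10b^2-64b-96 = (-(1/30)b+2/15)(-30b^3-240b^2-660b-720) + (0)
Last nonzero remainder: -30b^3-240b^2-660b-720. Dividing through by -30 gives the monic gcd b^3+8b^2+22b+24.
Then lcm(f, g) = f·g / gcd(f, g); expanding and making the result monic gives the answer.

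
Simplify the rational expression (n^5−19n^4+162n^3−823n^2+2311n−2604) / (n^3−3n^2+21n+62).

By polynomial division,
  n^5−19n^4+162n^3−823n^2+2311n−2604 = (n^2−16n+93)(n^3−3n^2+21n+62) + (−270n^2+1350n−8370)
  n^3−3n^2+21n+62 = (−(1/270)n−1/135)(−270n^2+1350n−8370) + (0)
Last nonzero remainder: −270n^2+1350n−8370. Dividing through by −270 gives the monic gcd n^2−5n+31.
Cancel n^2−5n+31 from numerator and denominator to get the reduced form.

(n^3−14n^2+61n−84)/(n+2)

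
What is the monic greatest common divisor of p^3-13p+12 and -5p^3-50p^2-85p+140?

Repeated division with remainder:
  p^3-13p+12 = (-1/5)(-5p^3-50p^2-85p+140) + (-10p^2-30p+40)
  -5p^3-50p^2-85p+140 = ((1/2)p+7/2)(-10p^2-30p+40) + (0)
Last nonzero remainder: -10p^2-30p+40. Dividing through by -10 gives the monic gcd p^2+3p-4.

p^2+3p-4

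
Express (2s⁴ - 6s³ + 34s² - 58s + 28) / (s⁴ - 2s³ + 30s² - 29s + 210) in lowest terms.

(2s² - 4s + 2)/(s² - s + 15)

Repeated division with remainder:
  2s⁴ - 6s³ + 34s² - 58s + 28 = (2)(s⁴ - 2s³ + 30s² - 29s + 210) + (-2s³ - 26s² - 392)
  s⁴ - 2s³ + 30s² - 29s + 210 = (-(1/2)s + 15/2)(-2s³ - 26s² - 392) + (225s² - 225s + 3150)
  -2s³ - 26s² - 392 = (-(2/225)s - 28/225)(225s² - 225s + 3150) + (0)
Last nonzero remainder: 225s² - 225s + 3150. Dividing through by 225 gives the monic gcd s² - s + 14.
Cancel s² - s + 14 from numerator and denominator to get the reduced form.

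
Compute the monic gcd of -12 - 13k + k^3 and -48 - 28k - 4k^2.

3 + k

Repeated division with remainder:
  k^3 - 13k - 12 = (-(1/4)k + 7/4)(-4k^2 - 28k - 48) + (24k + 72)
  -4k^2 - 28k - 48 = (-(1/6)k - 2/3)(24k + 72) + (0)
Last nonzero remainder: 24k + 72. Dividing through by 24 gives the monic gcd k + 3.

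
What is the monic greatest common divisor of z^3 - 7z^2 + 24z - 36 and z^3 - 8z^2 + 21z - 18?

Euclidean algorithm in ℚ[z]:
  z^3 - 7z^2 + 24z - 36 = (z^3 - 8z^2 + 21z - 18) + (z^2 + 3z - 18)
  z^3 - 8z^2 + 21z - 18 = (z - 11)(z^2 + 3z - 18) + (72z - 216)
  z^2 + 3z - 18 = ((1/72)z + 1/12)(72z - 216) + (0)
Last nonzero remainder: 72z - 216. Dividing through by 72 gives the monic gcd z - 3.

z - 3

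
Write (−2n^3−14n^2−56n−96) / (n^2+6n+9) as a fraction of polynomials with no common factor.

Apply the Euclidean algorithm:
  −2n^3−14n^2−56n−96 = (−2n−2)(n^2+6n+9) + (−26n−78)
  n^2+6n+9 = (−(1/26)n−3/26)(−26n−78) + (0)
Last nonzero remainder: −26n−78. Dividing through by −26 gives the monic gcd n+3.
Cancel n+3 from numerator and denominator to get the reduced form.

(−2n^2−8n−32)/(n+3)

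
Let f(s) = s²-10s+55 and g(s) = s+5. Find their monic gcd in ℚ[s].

1

Apply the Euclidean algorithm:
  s²-10s+55 = (s-15)(s+5) + (130)
  s+5 = ((1/130)s+1/26)(130) + (0)
The last nonzero remainder is the constant 130, so the polynomials are coprime and gcd = 1.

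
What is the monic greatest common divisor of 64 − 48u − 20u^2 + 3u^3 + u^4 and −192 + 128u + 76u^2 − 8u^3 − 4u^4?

16 − 16u − u^2 + u^3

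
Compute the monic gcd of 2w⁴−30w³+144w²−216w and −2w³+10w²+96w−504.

w²−12w+36

Apply the Euclidean algorithm:
  2w⁴−30w³+144w²−216w = (−w+10)(−2w³+10w²+96w−504) + (140w²−1680w+5040)
  −2w³+10w²+96w−504 = (−(1/70)w−1/10)(140w²−1680w+5040) + (0)
Last nonzero remainder: 140w²−1680w+5040. Dividing through by 140 gives the monic gcd w²−12w+36.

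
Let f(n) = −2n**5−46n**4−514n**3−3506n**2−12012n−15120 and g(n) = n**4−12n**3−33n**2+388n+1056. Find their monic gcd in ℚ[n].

n**2+7n+12

By polynomial division,
  −2n**5−46n**4−514n**3−3506n**2−12012n−15120 = (−2n−70)(n**4−12n**3−33n**2+388n+1056) + (−1420n**3−5040n**2+17260n+58800)
  n**4−12n**3−33n**2+388n+1056 = (−(1/1420)n+276/25205)(−1420n**3−5040n**2+17260n+58800) + ((173128/5041)n**2+(1211896/5041)n+2077536/5041)
  −1420n**3−5040n**2+17260n+58800 = (−(1789555/43282)n+6175225/43282)((173128/5041)n**2+(1211896/5041)n+2077536/5041) + (0)
Last nonzero remainder: (173128/5041)n**2+(1211896/5041)n+2077536/5041. Dividing through by 173128/5041 gives the monic gcd n**2+7n+12.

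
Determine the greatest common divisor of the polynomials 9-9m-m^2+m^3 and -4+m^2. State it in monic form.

1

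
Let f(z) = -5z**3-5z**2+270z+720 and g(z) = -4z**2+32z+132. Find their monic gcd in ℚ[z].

z+3

By polynomial division,
  -5z**3-5z**2+270z+720 = ((5/4)z+45/4)(-4z**2+32z+132) + (-255z-765)
  -4z**2+32z+132 = ((4/255)z-44/255)(-255z-765) + (0)
Last nonzero remainder: -255z-765. Dividing through by -255 gives the monic gcd z+3.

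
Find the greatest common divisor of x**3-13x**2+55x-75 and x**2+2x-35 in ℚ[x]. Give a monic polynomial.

x-5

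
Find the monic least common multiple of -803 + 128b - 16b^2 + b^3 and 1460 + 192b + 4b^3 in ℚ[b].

-4015 - 163b + 48b^2 - 11b^3 + b^4

Apply the Euclidean algorithm:
  b^3 - 16b^2 + 128b - 803 = (1/4)(4b^3 + 192b + 1460) + (-16b^2 + 80b - 1168)
  4b^3 + 192b + 1460 = (-(1/4)b - 5/4)(-16b^2 + 80b - 1168) + (0)
Last nonzero remainder: -16b^2 + 80b - 1168. Dividing through by -16 gives the monic gcd b^2 - 5b + 73.
Then lcm(f, g) = f·g / gcd(f, g); expanding and making the result monic gives the answer.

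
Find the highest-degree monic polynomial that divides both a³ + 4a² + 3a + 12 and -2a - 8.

a + 4

By polynomial division,
  a³ + 4a² + 3a + 12 = (-(1/2)a² - 3/2)(-2a - 8) + (0)
Last nonzero remainder: -2a - 8. Dividing through by -2 gives the monic gcd a + 4.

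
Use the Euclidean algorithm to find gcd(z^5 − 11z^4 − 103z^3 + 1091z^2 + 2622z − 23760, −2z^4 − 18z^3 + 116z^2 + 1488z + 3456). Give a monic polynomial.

Euclidean algorithm in ℚ[z]:
  z^5 − 11z^4 − 103z^3 + 1091z^2 + 2622z − 23760 = (−(1/2)z + 10)(−2z^4 − 18z^3 + 116z^2 + 1488z + 3456) + (135z^3 + 675z^2 − 10530z − 58320)
  −2z^4 − 18z^3 + 116z^2 + 1488z + 3456 = (−(2/135)z − 8/135)(135z^3 + 675z^2 − 10530z − 58320) + (0)
Last nonzero remainder: 135z^3 + 675z^2 − 10530z − 58320. Dividing through by 135 gives the monic gcd z^3 + 5z^2 − 78z − 432.

z^3 + 5z^2 − 78z − 432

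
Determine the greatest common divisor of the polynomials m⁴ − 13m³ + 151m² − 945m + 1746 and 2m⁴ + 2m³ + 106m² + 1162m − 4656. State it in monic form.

Apply the Euclidean algorithm:
  m⁴ − 13m³ + 151m² − 945m + 1746 = (1/2)(2m⁴ + 2m³ + 106m² + 1162m − 4656) + (−14m³ + 98m² − 1526m + 4074)
  2m⁴ + 2m³ + 106m² + 1162m − 4656 = (−(1/7)m − 8/7)(−14m³ + 98m² − 1526m + 4074) + (0)
Last nonzero remainder: −14m³ + 98m² − 1526m + 4074. Dividing through by −14 gives the monic gcd m³ − 7m² + 109m − 291.

m³ − 7m² + 109m − 291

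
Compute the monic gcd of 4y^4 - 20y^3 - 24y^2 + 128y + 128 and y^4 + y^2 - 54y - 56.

y^2 - 3y - 4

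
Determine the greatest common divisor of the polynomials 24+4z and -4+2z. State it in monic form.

1

Euclidean algorithm in ℚ[z]:
  4z+24 = (2)(2z-4) + (32)
  2z-4 = ((1/16)z-1/8)(32) + (0)
The last nonzero remainder is the constant 32, so the polynomials are coprime and gcd = 1.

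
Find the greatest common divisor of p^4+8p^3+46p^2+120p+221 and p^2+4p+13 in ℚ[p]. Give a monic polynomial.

Repeated division with remainder:
  p^4+8p^3+46p^2+120p+221 = (p^2+4p+17)(p^2+4p+13) + (0)
The last nonzero remainder p^2+4p+13 is already monic.

p^2+4p+13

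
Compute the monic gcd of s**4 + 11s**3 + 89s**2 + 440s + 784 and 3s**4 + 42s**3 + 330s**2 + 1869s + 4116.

Apply the Euclidean algorithm:
  s**4 + 11s**3 + 89s**2 + 440s + 784 = (1/3)(3s**4 + 42s**3 + 330s**2 + 1869s + 4116) + (-3s**3 - 21s**2 - 183s - 588)
  3s**4 + 42s**3 + 330s**2 + 1869s + 4116 = (-s - 7)(-3s**3 - 21s**2 - 183s - 588) + (0)
Last nonzero remainder: -3s**3 - 21s**2 - 183s - 588. Dividing through by -3 gives the monic gcd s**3 + 7s**2 + 61s + 196.

s**3 + 7s**2 + 61s + 196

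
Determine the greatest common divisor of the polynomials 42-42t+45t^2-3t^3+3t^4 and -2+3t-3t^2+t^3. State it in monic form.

1-t+t^2

Euclidean algorithm in ℚ[t]:
  3t^4-3t^3+45t^2-42t+42 = (3t+6)(t^3-3t^2+3t-2) + (54t^2-54t+54)
  t^3-3t^2+3t-2 = ((1/54)t-1/27)(54t^2-54t+54) + (0)
Last nonzero remainder: 54t^2-54t+54. Dividing through by 54 gives the monic gcd t^2-t+1.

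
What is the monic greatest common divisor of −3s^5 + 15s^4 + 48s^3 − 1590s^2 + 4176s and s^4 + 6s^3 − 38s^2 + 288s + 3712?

s^3 − 2s^2 − 22s + 464

Apply the Euclidean algorithm:
  −3s^5 + 15s^4 + 48s^3 − 1590s^2 + 4176s = (−3s + 33)(s^4 + 6s^3 − 38s^2 + 288s + 3712) + (−264s^3 + 528s^2 + 5808s − 122496)
  s^4 + 6s^3 − 38s^2 + 288s + 3712 = (−(1/264)s − 1/33)(−264s^3 + 528s^2 + 5808s − 122496) + (0)
Last nonzero remainder: −264s^3 + 528s^2 + 5808s − 122496. Dividing through by −264 gives the monic gcd s^3 − 2s^2 − 22s + 464.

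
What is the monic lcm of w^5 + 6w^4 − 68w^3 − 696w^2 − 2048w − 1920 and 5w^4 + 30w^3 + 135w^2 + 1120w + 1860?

Euclidean algorithm in ℚ[w]:
  w^5 + 6w^4 − 68w^3 − 696w^2 − 2048w − 1920 = ((1/5)w)(5w^4 + 30w^3 + 135w^2 + 1120w + 1860) + (−95w^3 − 920w^2 − 2420w − 1920)
  5w^4 + 30w^3 + 135w^2 + 1120w + 1860 = (−(1/19)w + 70/361)(−95w^3 − 920w^2 − 2420w − 1920) + ((67155/361)w^2 + (537240/361)w + 805860/361)
  −95w^3 − 920w^2 − 2420w − 1920 = (−(6859/13431)w − 11552/13431)((67155/361)w^2 + (537240/361)w + 805860/361) + (0)
Last nonzero remainder: (67155/361)w^2 + (537240/361)w + 805860/361. Dividing through by 67155/361 gives the monic gcd w^2 + 8w + 12.
Then lcm(f, g) = f·g / gcd(f, g); expanding and making the result monic gives the answer.

w^7 + 4w^6 − 49w^5 − 374w^4 − 2764w^3 − 19400w^2 − 59648w − 59520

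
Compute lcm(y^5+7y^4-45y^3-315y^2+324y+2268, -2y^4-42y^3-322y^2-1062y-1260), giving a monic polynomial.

y^6+12y^5-10y^4-540y^3-1251y^2+3888y+11340

By polynomial division,
  y^5+7y^4-45y^3-315y^2+324y+2268 = (-(1/2)y+7)(-2y^4-42y^3-322y^2-1062y-1260) + (88y^3+1408y^2+7128y+11088)
  -2y^4-42y^3-322y^2-1062y-1260 = (-(1/44)y-5/44)(88y^3+1408y^2+7128y+11088) + (0)
Last nonzero remainder: 88y^3+1408y^2+7128y+11088. Dividing through by 88 gives the monic gcd y^3+16y^2+81y+126.
Then lcm(f, g) = f·g / gcd(f, g); expanding and making the result monic gives the answer.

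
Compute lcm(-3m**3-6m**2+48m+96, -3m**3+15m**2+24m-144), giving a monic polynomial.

Repeated division with remainder:
  -3m**3-6m**2+48m+96 = (-3m**3+15m**2+24m-144) + (-21m**2+24m+240)
  -3m**3+15m**2+24m-144 = ((1/7)m-27/49)(-21m**2+24m+240) + ((144/49)m-576/49)
  -21m**2+24m+240 = (-(343/48)m-245/12)((144/49)m-576/49) + (0)
Last nonzero remainder: (144/49)m-576/49. Dividing through by 144/49 gives the monic gcd m-4.
Then lcm(f, g) = f·g / gcd(f, g); expanding and making the result monic gives the answer.

m**5+m**4-30m**3-40m**2+224m+384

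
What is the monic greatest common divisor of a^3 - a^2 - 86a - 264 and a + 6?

a + 6

By polynomial division,
  a^3 - a^2 - 86a - 264 = (a^2 - 7a - 44)(a + 6) + (0)
The last nonzero remainder a + 6 is already monic.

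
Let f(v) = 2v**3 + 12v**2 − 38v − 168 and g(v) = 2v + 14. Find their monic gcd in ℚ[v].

v + 7

Repeated division with remainder:
  2v**3 + 12v**2 − 38v − 168 = (v**2 − v − 12)(2v + 14) + (0)
Last nonzero remainder: 2v + 14. Dividing through by 2 gives the monic gcd v + 7.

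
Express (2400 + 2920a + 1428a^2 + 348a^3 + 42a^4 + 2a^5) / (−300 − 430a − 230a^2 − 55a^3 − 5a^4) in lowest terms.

(−240 − 148a − 30a^2 − 2a^3)/(30 + 25a + 5a^2)

Euclidean algorithm in ℚ[a]:
  2a^5 + 42a^4 + 348a^3 + 1428a^2 + 2920a + 2400 = (−(2/5)a − 4)(−5a^4 − 55a^3 − 230a^2 − 430a − 300) + (36a^3 + 336a^2 + 1080a + 1200)
  −5a^4 − 55a^3 − 230a^2 − 430a − 300 = (−(5/36)a − 25/108)(36a^3 + 336a^2 + 1080a + 1200) + (−(20/9)a^2 − (40/3)a − 200/9)
  36a^3 + 336a^2 + 1080a + 1200 = (−(81/5)a − 54)(−(20/9)a^2 − (40/3)a − 200/9) + (0)
Last nonzero remainder: −(20/9)a^2 − (40/3)a − 200/9. Dividing through by −20/9 gives the monic gcd a^2 + 6a + 10.
Cancel a^2 + 6a + 10 from numerator and denominator to get the reduced form.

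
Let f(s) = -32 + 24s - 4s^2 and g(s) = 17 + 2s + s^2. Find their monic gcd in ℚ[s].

1

By polynomial division,
  -4s^2 + 24s - 32 = (-4)(s^2 + 2s + 17) + (32s + 36)
  s^2 + 2s + 17 = ((1/32)s + 7/256)(32s + 36) + (1025/64)
  32s + 36 = ((2048/1025)s + 2304/1025)(1025/64) + (0)
The last nonzero remainder is the constant 1025/64, so the polynomials are coprime and gcd = 1.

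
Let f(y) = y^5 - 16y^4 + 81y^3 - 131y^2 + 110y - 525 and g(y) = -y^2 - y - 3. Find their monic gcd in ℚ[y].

Apply the Euclidean algorithm:
  y^5 - 16y^4 + 81y^3 - 131y^2 + 110y - 525 = (-y^3 + 17y^2 - 95y + 175)(-y^2 - y - 3) + (0)
Last nonzero remainder: -y^2 - y - 3. Dividing through by -1 gives the monic gcd y^2 + y + 3.

y^2 + y + 3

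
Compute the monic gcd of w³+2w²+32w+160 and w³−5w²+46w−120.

Apply the Euclidean algorithm:
  w³+2w²+32w+160 = (w³−5w²+46w−120) + (7w²−14w+280)
  w³−5w²+46w−120 = ((1/7)w−3/7)(7w²−14w+280) + (0)
Last nonzero remainder: 7w²−14w+280. Dividing through by 7 gives the monic gcd w²−2w+40.

w²−2w+40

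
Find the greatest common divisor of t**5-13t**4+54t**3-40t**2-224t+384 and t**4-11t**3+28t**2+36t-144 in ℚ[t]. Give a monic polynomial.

Repeated division with remainder:
  t**5-13t**4+54t**3-40t**2-224t+384 = (t-2)(t**4-11t**3+28t**2+36t-144) + (4t**3-20t**2-8t+96)
  t**4-11t**3+28t**2+36t-144 = ((1/4)t-3/2)(4t**3-20t**2-8t+96) + (0)
Last nonzero remainder: 4t**3-20t**2-8t+96. Dividing through by 4 gives the monic gcd t**3-5t**2-2t+24.

t**3-5t**2-2t+24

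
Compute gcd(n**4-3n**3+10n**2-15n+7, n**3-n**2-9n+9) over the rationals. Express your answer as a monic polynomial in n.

n-1

Apply the Euclidean algorithm:
  n**4-3n**3+10n**2-15n+7 = (n-2)(n**3-n**2-9n+9) + (17n**2-42n+25)
  n**3-n**2-9n+9 = ((1/17)n+25/289)(17n**2-42n+25) + (-(1976/289)n+1976/289)
  17n**2-42n+25 = (-(4913/1976)n+7225/1976)(-(1976/289)n+1976/289) + (0)
Last nonzero remainder: -(1976/289)n+1976/289. Dividing through by -1976/289 gives the monic gcd n-1.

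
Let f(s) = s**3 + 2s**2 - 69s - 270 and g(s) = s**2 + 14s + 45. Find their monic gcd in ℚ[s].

s + 5

Repeated division with remainder:
  s**3 + 2s**2 - 69s - 270 = (s - 12)(s**2 + 14s + 45) + (54s + 270)
  s**2 + 14s + 45 = ((1/54)s + 1/6)(54s + 270) + (0)
Last nonzero remainder: 54s + 270. Dividing through by 54 gives the monic gcd s + 5.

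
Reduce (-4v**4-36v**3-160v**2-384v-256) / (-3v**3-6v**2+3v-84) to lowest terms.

By polynomial division,
  -4v**4-36v**3-160v**2-384v-256 = ((4/3)v+28/3)(-3v**3-6v**2+3v-84) + (-108v**2-300v+528)
  -3v**3-6v**2+3v-84 = ((1/36)v-7/324)(-108v**2-300v+528) + (-(490/27)v-1960/27)
  -108v**2-300v+528 = ((1458/245)v-1782/245)(-(490/27)v-1960/27) + (0)
Last nonzero remainder: -(490/27)v-1960/27. Dividing through by -490/27 gives the monic gcd v+4.
Cancel v+4 from numerator and denominator to get the reduced form.

(4v**3+20v**2+80v+64)/(3v**2-6v+21)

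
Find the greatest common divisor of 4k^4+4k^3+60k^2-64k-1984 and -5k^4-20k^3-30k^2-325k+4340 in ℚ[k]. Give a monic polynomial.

Repeated division with remainder:
  4k^4+4k^3+60k^2-64k-1984 = (-4/5)(-5k^4-20k^3-30k^2-325k+4340) + (-12k^3+36k^2-324k+1488)
  -5k^4-20k^3-30k^2-325k+4340 = ((5/12)k+35/12)(-12k^3+36k^2-324k+1488) + (0)
Last nonzero remainder: -12k^3+36k^2-324k+1488. Dividing through by -12 gives the monic gcd k^3-3k^2+27k-124.

k^3-3k^2+27k-124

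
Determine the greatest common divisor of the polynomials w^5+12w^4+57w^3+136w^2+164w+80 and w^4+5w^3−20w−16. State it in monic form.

w^2+6w+8

By polynomial division,
  w^5+12w^4+57w^3+136w^2+164w+80 = (w+7)(w^4+5w^3−20w−16) + (22w^3+156w^2+320w+192)
  w^4+5w^3−20w−16 = ((1/22)w−23/242)(22w^3+156w^2+320w+192) + ((34/121)w^2+(204/121)w+272/121)
  22w^3+156w^2+320w+192 = ((1331/17)w+1452/17)((34/121)w^2+(204/121)w+272/121) + (0)
Last nonzero remainder: (34/121)w^2+(204/121)w+272/121. Dividing through by 34/121 gives the monic gcd w^2+6w+8.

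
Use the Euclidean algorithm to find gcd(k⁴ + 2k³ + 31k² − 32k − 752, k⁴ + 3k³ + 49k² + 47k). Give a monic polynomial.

Repeated division with remainder:
  k⁴ + 2k³ + 31k² − 32k − 752 = (k⁴ + 3k³ + 49k² + 47k) + (−k³ − 18k² − 79k − 752)
  k⁴ + 3k³ + 49k² + 47k = (−k + 15)(−k³ − 18k² − 79k − 752) + (240k² + 480k + 11280)
  −k³ − 18k² − 79k − 752 = (−(1/240)k − 1/15)(240k² + 480k + 11280) + (0)
Last nonzero remainder: 240k² + 480k + 11280. Dividing through by 240 gives the monic gcd k² + 2k + 47.

k² + 2k + 47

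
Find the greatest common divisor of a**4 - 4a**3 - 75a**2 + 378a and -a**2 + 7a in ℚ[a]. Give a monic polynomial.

a**2 - 7a

Euclidean algorithm in ℚ[a]:
  a**4 - 4a**3 - 75a**2 + 378a = (-a**2 - 3a + 54)(-a**2 + 7a) + (0)
Last nonzero remainder: -a**2 + 7a. Dividing through by -1 gives the monic gcd a**2 - 7a.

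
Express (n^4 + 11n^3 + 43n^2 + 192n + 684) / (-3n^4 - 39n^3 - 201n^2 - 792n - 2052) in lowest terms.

(-n^2 + n - 19)/(3n^2 + 3n + 57)

Euclidean algorithm in ℚ[n]:
  n^4 + 11n^3 + 43n^2 + 192n + 684 = (-1/3)(-3n^4 - 39n^3 - 201n^2 - 792n - 2052) + (-2n^3 - 24n^2 - 72n)
  -3n^4 - 39n^3 - 201n^2 - 792n - 2052 = ((3/2)n + 3/2)(-2n^3 - 24n^2 - 72n) + (-57n^2 - 684n - 2052)
  -2n^3 - 24n^2 - 72n = ((2/57)n)(-57n^2 - 684n - 2052) + (0)
Last nonzero remainder: -57n^2 - 684n - 2052. Dividing through by -57 gives the monic gcd n^2 + 12n + 36.
Cancel n^2 + 12n + 36 from numerator and denominator to get the reduced form.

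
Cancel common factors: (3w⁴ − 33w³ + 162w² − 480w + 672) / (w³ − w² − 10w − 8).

By polynomial division,
  3w⁴ − 33w³ + 162w² − 480w + 672 = (3w − 30)(w³ − w² − 10w − 8) + (162w² − 756w + 432)
  w³ − w² − 10w − 8 = ((1/162)w + 11/486)(162w² − 756w + 432) + ((40/9)w − 160/9)
  162w² − 756w + 432 = ((729/20)w − 243/10)((40/9)w − 160/9) + (0)
Last nonzero remainder: (40/9)w − 160/9. Dividing through by 40/9 gives the monic gcd w − 4.
Cancel w − 4 from numerator and denominator to get the reduced form.

(3w³ − 21w² + 78w − 168)/(w² + 3w + 2)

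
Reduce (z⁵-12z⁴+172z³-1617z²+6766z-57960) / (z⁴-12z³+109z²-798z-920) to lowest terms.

By polynomial division,
  z⁵-12z⁴+172z³-1617z²+6766z-57960 = (z)(z⁴-12z³+109z²-798z-920) + (63z³-819z²+7686z-57960)
  z⁴-12z³+109z²-798z-920 = ((1/63)z+1/63)(63z³-819z²+7686z-57960) + (0)
Last nonzero remainder: 63z³-819z²+7686z-57960. Dividing through by 63 gives the monic gcd z³-13z²+122z-920.
Cancel z³-13z²+122z-920 from numerator and denominator to get the reduced form.

(z²+z+63)/(z+1)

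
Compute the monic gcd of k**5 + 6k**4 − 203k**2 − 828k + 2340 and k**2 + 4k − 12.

Apply the Euclidean algorithm:
  k**5 + 6k**4 − 203k**2 − 828k + 2340 = (k**3 + 2k**2 + 4k − 195)(k**2 + 4k − 12) + (0)
The last nonzero remainder k**2 + 4k − 12 is already monic.

k**2 + 4k − 12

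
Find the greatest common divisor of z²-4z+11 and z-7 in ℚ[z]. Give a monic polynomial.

Apply the Euclidean algorithm:
  z²-4z+11 = (z+3)(z-7) + (32)
  z-7 = ((1/32)z-7/32)(32) + (0)
The last nonzero remainder is the constant 32, so the polynomials are coprime and gcd = 1.

1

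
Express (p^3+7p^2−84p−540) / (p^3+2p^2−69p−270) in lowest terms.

Apply the Euclidean algorithm:
  p^3+7p^2−84p−540 = (p^3+2p^2−69p−270) + (5p^2−15p−270)
  p^3+2p^2−69p−270 = ((1/5)p+1)(5p^2−15p−270) + (0)
Last nonzero remainder: 5p^2−15p−270. Dividing through by 5 gives the monic gcd p^2−3p−54.
Cancel p^2−3p−54 from numerator and denominator to get the reduced form.

(p+10)/(p+5)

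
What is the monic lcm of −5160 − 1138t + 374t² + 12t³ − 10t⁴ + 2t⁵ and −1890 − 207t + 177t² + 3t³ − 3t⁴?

108360 + 21318t − 11003t² − 634t³ + 403t⁴ − 41t⁵ − 4t⁶ + t⁷

Euclidean algorithm in ℚ[t]:
  2t⁵ − 10t⁴ + 12t³ + 374t² − 1138t − 5160 = (−(2/3)t + 8/3)(−3t⁴ + 3t³ + 177t² − 207t − 1890) + (122t³ − 236t² − 1846t − 120)
  −3t⁴ + 3t³ + 177t² − 207t − 1890 = (−(3/122)t − 171/7442)(122t³ − 236t² − 1846t − 120) + ((469530/3721)t² − (939060/3721)t − 7042950/3721)
  122t³ − 236t² − 1846t − 120 = ((226981/234765)t + 14884/234765)((469530/3721)t² − (939060/3721)t − 7042950/3721) + (0)
Last nonzero remainder: (469530/3721)t² − (939060/3721)t − 7042950/3721. Dividing through by 469530/3721 gives the monic gcd t² − 2t − 15.
Then lcm(f, g) = f·g / gcd(f, g); expanding and making the result monic gives the answer.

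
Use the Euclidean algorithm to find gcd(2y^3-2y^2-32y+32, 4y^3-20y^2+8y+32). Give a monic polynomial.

By polynomial division,
  2y^3-2y^2-32y+32 = (1/2)(4y^3-20y^2+8y+32) + (8y^2-36y+16)
  4y^3-20y^2+8y+32 = ((1/2)y-1/4)(8y^2-36y+16) + (-9y+36)
  8y^2-36y+16 = (-(8/9)y+4/9)(-9y+36) + (0)
Last nonzero remainder: -9y+36. Dividing through by -9 gives the monic gcd y-4.

y-4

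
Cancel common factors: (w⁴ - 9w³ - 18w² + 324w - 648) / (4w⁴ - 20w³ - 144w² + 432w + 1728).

By polynomial division,
  w⁴ - 9w³ - 18w² + 324w - 648 = (1/4)(4w⁴ - 20w³ - 144w² + 432w + 1728) + (-4w³ + 18w² + 216w - 1080)
  4w⁴ - 20w³ - 144w² + 432w + 1728 = (-w + 1/2)(-4w³ + 18w² + 216w - 1080) + (63w² - 756w + 2268)
  -4w³ + 18w² + 216w - 1080 = (-(4/63)w - 10/21)(63w² - 756w + 2268) + (0)
Last nonzero remainder: 63w² - 756w + 2268. Dividing through by 63 gives the monic gcd w² - 12w + 36.
Cancel w² - 12w + 36 from numerator and denominator to get the reduced form.

(w² + 3w - 18)/(4w² + 28w + 48)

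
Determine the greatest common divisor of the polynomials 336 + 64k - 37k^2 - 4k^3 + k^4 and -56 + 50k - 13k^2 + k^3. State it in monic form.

28 - 11k + k^2

Repeated division with remainder:
  k^4 - 4k^3 - 37k^2 + 64k + 336 = (k + 9)(k^3 - 13k^2 + 50k - 56) + (30k^2 - 330k + 840)
  k^3 - 13k^2 + 50k - 56 = ((1/30)k - 1/15)(30k^2 - 330k + 840) + (0)
Last nonzero remainder: 30k^2 - 330k + 840. Dividing through by 30 gives the monic gcd k^2 - 11k + 28.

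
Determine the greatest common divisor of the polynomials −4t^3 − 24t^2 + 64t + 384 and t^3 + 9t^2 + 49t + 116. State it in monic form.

Euclidean algorithm in ℚ[t]:
  −4t^3 − 24t^2 + 64t + 384 = (−4)(t^3 + 9t^2 + 49t + 116) + (12t^2 + 260t + 848)
  t^3 + 9t^2 + 49t + 116 = ((1/12)t − 19/18)(12t^2 + 260t + 848) + ((2275/9)t + 9100/9)
  12t^2 + 260t + 848 = ((108/2275)t + 1908/2275)((2275/9)t + 9100/9) + (0)
Last nonzero remainder: (2275/9)t + 9100/9. Dividing through by 2275/9 gives the monic gcd t + 4.

t + 4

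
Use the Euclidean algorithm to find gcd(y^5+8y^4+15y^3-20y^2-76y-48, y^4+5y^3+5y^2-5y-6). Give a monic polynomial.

y^3+6y^2+11y+6

By polynomial division,
  y^5+8y^4+15y^3-20y^2-76y-48 = (y+3)(y^4+5y^3+5y^2-5y-6) + (-5y^3-30y^2-55y-30)
  y^4+5y^3+5y^2-5y-6 = (-(1/5)y+1/5)(-5y^3-30y^2-55y-30) + (0)
Last nonzero remainder: -5y^3-30y^2-55y-30. Dividing through by -5 gives the monic gcd y^3+6y^2+11y+6.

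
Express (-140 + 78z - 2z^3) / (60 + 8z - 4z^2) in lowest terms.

Apply the Euclidean algorithm:
  -2z^3 + 78z - 140 = ((1/2)z + 1)(-4z^2 + 8z + 60) + (40z - 200)
  -4z^2 + 8z + 60 = (-(1/10)z - 3/10)(40z - 200) + (0)
Last nonzero remainder: 40z - 200. Dividing through by 40 gives the monic gcd z - 5.
Cancel z - 5 from numerator and denominator to get the reduced form.

(-14 + 5z + z^2)/(6 + 2z)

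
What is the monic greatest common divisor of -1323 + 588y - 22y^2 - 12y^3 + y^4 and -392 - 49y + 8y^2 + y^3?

-49 + y^2

Apply the Euclidean algorithm:
  y^4 - 12y^3 - 22y^2 + 588y - 1323 = (y - 20)(y^3 + 8y^2 - 49y - 392) + (187y^2 - 9163)
  y^3 + 8y^2 - 49y - 392 = ((1/187)y + 8/187)(187y^2 - 9163) + (0)
Last nonzero remainder: 187y^2 - 9163. Dividing through by 187 gives the monic gcd y^2 - 49.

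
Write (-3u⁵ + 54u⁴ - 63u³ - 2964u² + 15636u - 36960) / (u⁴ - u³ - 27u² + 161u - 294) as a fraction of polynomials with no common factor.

Euclidean algorithm in ℚ[u]:
  -3u⁵ + 54u⁴ - 63u³ - 2964u² + 15636u - 36960 = (-3u + 51)(u⁴ - u³ - 27u² + 161u - 294) + (-93u³ - 1104u² + 6543u - 21966)
  u⁴ - u³ - 27u² + 161u - 294 = (-(1/93)u + 133/961)(-93u³ - 1104u² + 6543u - 21966) + ((188496/961)u² - (942480/961)u + 2638944/961)
  -93u³ - 1104u² + 6543u - 21966 = (-(29791/62832)u - 502603/62832)((188496/961)u² - (942480/961)u + 2638944/961) + (0)
Last nonzero remainder: (188496/961)u² - (942480/961)u + 2638944/961. Dividing through by 188496/961 gives the monic gcd u² - 5u + 14.
Cancel u² - 5u + 14 from numerator and denominator to get the reduced form.

(-3u³ + 39u² + 174u - 2640)/(u² + 4u - 21)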